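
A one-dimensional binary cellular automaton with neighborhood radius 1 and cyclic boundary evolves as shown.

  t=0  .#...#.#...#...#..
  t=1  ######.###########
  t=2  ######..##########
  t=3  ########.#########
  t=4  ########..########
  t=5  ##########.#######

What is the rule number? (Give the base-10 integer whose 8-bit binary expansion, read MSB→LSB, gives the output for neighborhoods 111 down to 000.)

  ###|#  b7=1 t=1,i=0
  ##.|#  b6=1 t=1,i=5
  #.#|.  b5=0 t=0,i=6
  #..|#  b4=1 t=0,i=2
  .##|.  b3=0 t=1,i=7
  .#.|#  b2=1 t=0,i=1
  ..#|#  b1=1 t=0,i=0
  ...|#  b0=1 t=0,i=3
  bits 11010111 = 215

215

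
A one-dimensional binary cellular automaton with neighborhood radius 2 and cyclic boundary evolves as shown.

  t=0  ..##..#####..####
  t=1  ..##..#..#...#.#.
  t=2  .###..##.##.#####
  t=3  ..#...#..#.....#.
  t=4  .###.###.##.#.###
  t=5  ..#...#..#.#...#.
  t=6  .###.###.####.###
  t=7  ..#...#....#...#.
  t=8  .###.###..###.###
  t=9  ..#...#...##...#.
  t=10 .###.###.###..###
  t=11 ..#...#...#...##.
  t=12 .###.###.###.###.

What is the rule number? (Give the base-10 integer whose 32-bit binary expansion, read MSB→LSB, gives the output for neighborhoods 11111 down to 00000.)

1146116093

  nb #####: next=.  (t=0,i=8, bit31=0)
  nb ####.: next=#  (t=0,i=9, bit30=1)
  nb ###.#: next=.  (t=2,i=16, bit29=0)
  nb ###..: next=.  (t=0,i=10, bit28=0)
  nb ##.##: next=.  (t=2,i=0, bit27=0)
  nb ##.#.: next=#  (t=4,i=11, bit26=1)
  nb ##..#: next=.  (t=0,i=0, bit25=0)
  nb ##...: next=.  (t=9,i=12, bit24=0)
  nb #.###: next=.  (t=2,i=1, bit23=0)
  nb #.##.: next=#  (t=2,i=9, bit22=1)
  nb #.#.#: next=.  (t=4,i=12, bit21=0)
  nb #.#..: next=#  (t=1,i=15, bit20=1)
  nb #..##: next=.  (t=0,i=1, bit19=0)
  nb #..#.: next=.  (t=1,i=5, bit18=0)
  nb #...#: next=.  (t=1,i=0, bit17=0)
  nb #....: next=.  (t=3,i=11, bit16=0)
  nb .####: next=.  (t=0,i=7, bit15=0)
  nb .###.: next=#  (t=2,i=2, bit14=1)
  nb .##.#: next=.  (t=2,i=7, bit13=0)
  nb .##..: next=#  (t=0,i=3, bit12=1)
  nb .#.##: next=.  (t=4,i=13, bit11=0)
  nb .#.#.: next=#  (t=1,i=14, bit10=1)
  nb .#..#: next=#  (t=1,i=7, bit9=1)
  nb .#...: next=#  (t=1,i=10, bit8=1)
  nb ..###: next=#  (t=0,i=6, bit7=1)
  nb ..##.: next=#  (t=0,i=2, bit6=1)
  nb ..#.#: next=#  (t=1,i=13, bit5=1)
  nb ..#..: next=#  (t=1,i=6, bit4=1)
  nb ...##: next=#  (t=1,i=1, bit3=1)
  nb ...#.: next=#  (t=1,i=12, bit2=1)
  nb ....#: next=.  (t=3,i=13, bit1=0)
  nb .....: next=#  (t=3,i=12, bit0=1)
  bits 01000100010100000101011111111101 = 1146116093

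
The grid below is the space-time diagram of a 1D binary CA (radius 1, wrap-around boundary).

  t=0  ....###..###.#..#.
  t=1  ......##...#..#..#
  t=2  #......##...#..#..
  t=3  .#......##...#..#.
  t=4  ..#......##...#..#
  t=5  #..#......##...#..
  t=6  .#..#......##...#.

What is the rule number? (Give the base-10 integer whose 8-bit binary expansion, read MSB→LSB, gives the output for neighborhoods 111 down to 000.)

80

  [7] ### => .  t=0,i=5
  [6] ##. => #  t=0,i=6
  [5] #.# => .  t=0,i=12
  [4] #.. => #  t=0,i=7
  [3] .## => .  t=0,i=4
  [2] .#. => .  t=0,i=13
  [1] ..# => .  t=0,i=3
  [0] ... => .  t=0,i=0
  bits 01010000 = 80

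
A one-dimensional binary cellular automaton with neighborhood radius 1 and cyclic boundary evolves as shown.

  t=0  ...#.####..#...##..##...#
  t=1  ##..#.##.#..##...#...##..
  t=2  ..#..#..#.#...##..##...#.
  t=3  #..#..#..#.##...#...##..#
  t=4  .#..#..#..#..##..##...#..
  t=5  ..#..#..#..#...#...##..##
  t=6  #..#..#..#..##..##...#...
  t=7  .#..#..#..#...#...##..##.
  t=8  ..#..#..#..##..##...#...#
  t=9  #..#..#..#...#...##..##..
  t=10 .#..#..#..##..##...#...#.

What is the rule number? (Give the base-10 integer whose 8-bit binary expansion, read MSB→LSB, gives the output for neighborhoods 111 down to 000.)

177

  ### -> #   bit 7 = 1  t=0,i=6
  ##. -> .   bit 6 = 0  t=0,i=8
  #.# -> #   bit 5 = 1  t=0,i=4
  #.. -> #   bit 4 = 1  t=0,i=0
  .## -> .   bit 3 = 0  t=0,i=5
  .#. -> .   bit 2 = 0  t=0,i=3
  ..# -> .   bit 1 = 0  t=0,i=2
  ... -> #   bit 0 = 1  t=0,i=1
  bits 10110001 = 177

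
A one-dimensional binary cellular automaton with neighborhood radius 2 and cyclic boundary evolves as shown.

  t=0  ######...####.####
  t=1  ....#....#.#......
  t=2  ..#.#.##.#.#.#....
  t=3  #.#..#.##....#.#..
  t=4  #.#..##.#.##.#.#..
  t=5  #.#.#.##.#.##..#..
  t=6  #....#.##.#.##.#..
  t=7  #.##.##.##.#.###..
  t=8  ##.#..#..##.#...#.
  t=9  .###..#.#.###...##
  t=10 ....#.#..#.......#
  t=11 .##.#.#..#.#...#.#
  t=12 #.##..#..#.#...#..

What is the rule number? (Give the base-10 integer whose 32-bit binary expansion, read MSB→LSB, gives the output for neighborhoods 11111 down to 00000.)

  ##### -> .   bit 31 = 0  t=0,i=0
  ####. -> #   bit 30 = 1  t=0,i=4
  ###.# -> .   bit 29 = 0  t=0,i=12
  ###.. -> .   bit 28 = 0  t=0,i=5
  ##.## -> .   bit 27 = 0  t=0,i=13
  ##.#. -> #   bit 26 = 1  t=2,i=8
  ##..# -> #   bit 25 = 1  t=5,i=13
  ##... -> .   bit 24 = 0  t=0,i=6
  #.### -> .   bit 23 = 0  t=0,i=14
  #.##. -> .   bit 22 = 0  t=2,i=6
  #.#.# -> .   bit 21 = 0  t=2,i=4
  #.#.. -> #   bit 20 = 1  t=1,i=11
  #..## -> #   bit 19 = 1  t=4,i=4
  #..#. -> .   bit 18 = 0  t=3,i=4
  #...# -> .   bit 17 = 0  t=0,i=7
  #.... -> #   bit 16 = 1  t=1,i=6
  .#### -> .   bit 15 = 0  t=0,i=10
  .###. -> .   bit 14 = 0  t=7,i=14
  .##.# -> #   bit 13 = 1  t=2,i=7
  .##.. -> #   bit 12 = 1  t=3,i=8
  .#.## -> #   bit 11 = 1  t=2,i=5
  .#.#. -> .   bit 10 = 0  t=1,i=10
  .#..# -> .   bit 9 = 0  t=3,i=3
  .#... -> .   bit 8 = 0  t=1,i=5
  ..### -> #   bit 7 = 1  t=0,i=9
  ..##. -> .   bit 6 = 0  t=4,i=5
  ..#.# -> #   bit 5 = 1  t=1,i=9
  ..#.. -> #   bit 4 = 1  t=1,i=4
  ...## -> .   bit 3 = 0  t=0,i=8
  ...#. -> .   bit 2 = 0  t=1,i=3
  ....# -> #   bit 1 = 1  t=1,i=2
  ..... -> .   bit 0 = 0  t=1,i=0
  bits 01000110000110010011100010110010 = 1176058034

1176058034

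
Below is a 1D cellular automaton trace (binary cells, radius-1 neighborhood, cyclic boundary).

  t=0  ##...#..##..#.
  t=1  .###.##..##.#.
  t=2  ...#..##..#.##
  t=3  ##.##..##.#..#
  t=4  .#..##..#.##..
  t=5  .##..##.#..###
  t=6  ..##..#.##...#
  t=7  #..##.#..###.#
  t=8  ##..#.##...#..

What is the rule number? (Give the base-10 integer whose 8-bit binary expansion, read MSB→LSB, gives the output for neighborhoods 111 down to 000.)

85

  [7] ### => .  t=1,i=2
  [6] ##. => #  t=0,i=1
  [5] #.# => .  t=0,i=13
  [4] #.. => #  t=0,i=2
  [3] .## => .  t=0,i=0
  [2] .#. => #  t=0,i=5
  [1] ..# => .  t=0,i=4
  [0] ... => #  t=0,i=3
  bits 01010101 = 85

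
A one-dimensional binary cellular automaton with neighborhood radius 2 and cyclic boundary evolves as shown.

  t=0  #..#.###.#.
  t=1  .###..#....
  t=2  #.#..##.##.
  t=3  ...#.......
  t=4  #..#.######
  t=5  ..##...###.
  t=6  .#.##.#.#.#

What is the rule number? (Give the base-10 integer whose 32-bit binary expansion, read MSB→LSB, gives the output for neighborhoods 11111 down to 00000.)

2164609593

  ##### -> #   bit 31 = 1  t=4,i=7
  ####. -> .   bit 30 = 0  t=4,i=10
  ###.# -> .   bit 29 = 0  t=0,i=7
  ###.. -> .   bit 28 = 0  t=1,i=3
  ##.## -> .   bit 27 = 0  t=2,i=7
  ##.#. -> .   bit 26 = 0  t=0,i=8
  ##..# -> .   bit 25 = 0  t=1,i=4
  ##... -> #   bit 24 = 1  t=5,i=4
  #.### -> .   bit 23 = 0  t=0,i=5
  #.##. -> .   bit 22 = 0  t=2,i=8
  #.#.# -> .   bit 21 = 0  t=0,i=9
  #.#.. -> .   bit 20 = 0  t=0,i=0
  #..## -> .   bit 19 = 0  t=2,i=4
  #..#. -> #   bit 18 = 1  t=0,i=2
  #...# -> .   bit 17 = 0  t=5,i=0
  #.... -> #   bit 16 = 1  t=1,i=8
  .#### -> .   bit 15 = 0  t=4,i=6
  .###. -> #   bit 14 = 1  t=0,i=6
  .##.# -> .   bit 13 = 0  t=2,i=6
  .##.. -> #   bit 12 = 1  t=5,i=3
  .#.## -> .   bit 11 = 0  t=0,i=4
  .#.#. -> .   bit 10 = 0  t=0,i=10
  .#..# -> #   bit 9 = 1  t=0,i=1
  .#... -> .   bit 8 = 0  t=1,i=7
  ..### -> .   bit 7 = 0  t=1,i=1
  ..##. -> .   bit 6 = 0  t=2,i=5
  ..#.# -> #   bit 5 = 1  t=0,i=3
  ..#.. -> #   bit 4 = 1  t=1,i=6
  ...## -> #   bit 3 = 1  t=1,i=0
  ...#. -> .   bit 2 = 0  t=3,i=2
  ....# -> .   bit 1 = 0  t=1,i=10
  ..... -> #   bit 0 = 1  t=1,i=9
  bits 10000001000001010101001000111001 = 2164609593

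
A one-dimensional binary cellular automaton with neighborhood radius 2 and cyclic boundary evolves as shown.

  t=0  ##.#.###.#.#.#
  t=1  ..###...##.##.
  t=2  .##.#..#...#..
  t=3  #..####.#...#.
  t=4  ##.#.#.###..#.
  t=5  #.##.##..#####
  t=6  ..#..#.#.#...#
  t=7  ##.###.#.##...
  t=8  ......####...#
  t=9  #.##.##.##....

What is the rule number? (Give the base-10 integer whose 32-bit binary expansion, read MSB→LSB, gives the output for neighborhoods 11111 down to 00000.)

  #####|.  b31=0 t=5,i=11
  ####.|#  b30=1 t=3,i=5
  ###.#|.  b29=0 t=0,i=1
  ###..|#  b28=1 t=1,i=4
  ##.##|.  b27=0 t=1,i=10
  ##.#.|#  b26=1 t=0,i=2
  ##..#|#  b25=1 t=4,i=10
  ##...|.  b24=0 t=1,i=5
  #.###|.  b23=0 t=0,i=5
  #.##.|#  b22=1 t=1,i=11
  #.#.#|#  b21=1 t=0,i=3
  #.#..|#  b20=1 t=2,i=4
  #..##|.  b19=0 t=3,i=2
  #..#.|#  b18=1 t=2,i=6
  #...#|.  b17=0 t=1,i=0
  #....|.  b16=0 t=8,i=1
  .####|.  b15=0 t=3,i=4
  .###.|.  b14=0 t=0,i=0
  .##.#|.  b13=0 t=1,i=9
  .##..|.  b12=0 t=1,i=12
  .#.##|#  b11=1 t=0,i=4
  .#.#.|.  b10=0 t=0,i=10
  .#..#|#  b9=1 t=2,i=5
  .#...|#  b8=1 t=2,i=8
  ..###|#  b7=1 t=1,i=2
  ..##.|.  b6=0 t=1,i=8
  ..#.#|#  b5=1 t=3,i=12
  ..#..|.  b4=0 t=2,i=7
  ...##|#  b3=1 t=1,i=1
  ...#.|.  b2=0 t=2,i=10
  ....#|.  b1=0 t=8,i=4
  .....|#  b0=1 t=8,i=2
  bits 01010110011101000000101110101001 = 1450445737

1450445737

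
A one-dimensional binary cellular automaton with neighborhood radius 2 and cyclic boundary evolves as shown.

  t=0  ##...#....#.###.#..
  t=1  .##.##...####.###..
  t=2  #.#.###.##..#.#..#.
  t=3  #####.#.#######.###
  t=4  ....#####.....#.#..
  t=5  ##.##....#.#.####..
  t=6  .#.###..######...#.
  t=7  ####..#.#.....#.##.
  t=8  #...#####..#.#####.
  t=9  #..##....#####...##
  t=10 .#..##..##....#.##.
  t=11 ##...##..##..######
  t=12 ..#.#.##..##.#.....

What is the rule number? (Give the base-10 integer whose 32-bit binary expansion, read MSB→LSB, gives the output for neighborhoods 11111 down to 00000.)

  ##### -> .   bit 31 = 0  t=3,i=0
  ####. -> .   bit 30 = 0  t=1,i=11
  ###.# -> #   bit 29 = 1  t=0,i=14
  ###.. -> .   bit 28 = 0  t=1,i=16
  ##.## -> .   bit 27 = 0  t=1,i=3
  ##.#. -> #   bit 26 = 1  t=0,i=15
  ##..# -> #   bit 25 = 1  t=2,i=10
  ##... -> #   bit 24 = 1  t=0,i=2
  #.### -> #   bit 23 = 1  t=0,i=12
  #.##. -> #   bit 22 = 1  t=1,i=4
  #.#.# -> #   bit 21 = 1  t=2,i=0
  #.#.. -> #   bit 20 = 1  t=0,i=16
  #..## -> .   bit 19 = 0  t=0,i=18
  #..#. -> #   bit 18 = 1  t=2,i=11
  #...# -> .   bit 17 = 0  t=0,i=3
  #.... -> .   bit 16 = 0  t=0,i=7
  .#### -> .   bit 15 = 0  t=1,i=10
  .###. -> .   bit 14 = 0  t=0,i=13
  .##.# -> #   bit 13 = 1  t=1,i=2
  .##.. -> #   bit 12 = 1  t=0,i=1
  .#.## -> #   bit 11 = 1  t=0,i=11
  .#.#. -> #   bit 10 = 1  t=2,i=1
  .#..# -> .   bit 9 = 0  t=0,i=17
  .#... -> .   bit 8 = 0  t=0,i=6
  ..### -> #   bit 7 = 1  t=1,i=9
  ..##. -> .   bit 6 = 0  t=0,i=0
  ..#.# -> #   bit 5 = 1  t=0,i=10
  ..#.. -> #   bit 4 = 1  t=0,i=5
  ...## -> #   bit 3 = 1  t=1,i=0
  ...#. -> #   bit 2 = 1  t=0,i=4
  ....# -> .   bit 1 = 0  t=0,i=8
  ..... -> #   bit 0 = 1  t=4,i=0
  bits 00100111111101000011110010111101 = 670317757

670317757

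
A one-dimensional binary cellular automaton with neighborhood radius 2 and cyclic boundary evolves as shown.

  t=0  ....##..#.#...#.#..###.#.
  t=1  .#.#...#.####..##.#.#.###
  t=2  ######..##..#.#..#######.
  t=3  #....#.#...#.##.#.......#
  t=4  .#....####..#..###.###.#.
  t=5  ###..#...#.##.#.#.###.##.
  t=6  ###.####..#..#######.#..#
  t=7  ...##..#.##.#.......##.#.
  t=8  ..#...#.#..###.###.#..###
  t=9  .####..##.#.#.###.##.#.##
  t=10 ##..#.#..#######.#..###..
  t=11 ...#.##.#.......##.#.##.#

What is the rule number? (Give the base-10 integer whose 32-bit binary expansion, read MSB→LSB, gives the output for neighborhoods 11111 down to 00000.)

  ##### -> .   bit 31 = 0  t=2,i=2
  ####. -> .   bit 30 = 0  t=1,i=11
  ###.# -> .   bit 29 = 0  t=0,i=21
  ###.. -> #   bit 28 = 1  t=1,i=12
  ##.## -> #   bit 27 = 1  t=2,i=24
  ##.#. -> #   bit 26 = 1  t=0,i=22
  ##..# -> .   bit 25 = 0  t=0,i=6
  ##... -> #   bit 24 = 1  t=3,i=1
  #.### -> #   bit 23 = 1  t=1,i=9
  #.##. -> .   bit 22 = 0  t=3,i=13
  #.#.# -> #   bit 21 = 1  t=1,i=1
  #.#.. -> #   bit 20 = 1  t=0,i=10
  #..## -> #   bit 19 = 1  t=0,i=18
  #..#. -> #   bit 18 = 1  t=0,i=7
  #...# -> #   bit 17 = 1  t=0,i=12
  #.... -> .   bit 16 = 0  t=0,i=0
  .#### -> .   bit 15 = 0  t=1,i=10
  .###. -> #   bit 14 = 1  t=0,i=20
  .##.# -> .   bit 13 = 0  t=1,i=16
  .##.. -> .   bit 12 = 0  t=0,i=5
  .#.## -> #   bit 11 = 1  t=1,i=8
  .#.#. -> #   bit 10 = 1  t=0,i=9
  .#..# -> .   bit 9 = 0  t=0,i=17
  .#... -> #   bit 8 = 1  t=0,i=11
  ..### -> .   bit 7 = 0  t=0,i=19
  ..##. -> .   bit 6 = 0  t=0,i=4
  ..#.# -> .   bit 5 = 0  t=0,i=8
  ..#.. -> #   bit 4 = 1  t=4,i=1
  ...## -> #   bit 3 = 1  t=0,i=3
  ...#. -> .   bit 2 = 0  t=0,i=13
  ....# -> .   bit 1 = 0  t=0,i=2
  ..... -> #   bit 0 = 1  t=0,i=1
  bits 00011101101111100100110100011001 = 499010841

499010841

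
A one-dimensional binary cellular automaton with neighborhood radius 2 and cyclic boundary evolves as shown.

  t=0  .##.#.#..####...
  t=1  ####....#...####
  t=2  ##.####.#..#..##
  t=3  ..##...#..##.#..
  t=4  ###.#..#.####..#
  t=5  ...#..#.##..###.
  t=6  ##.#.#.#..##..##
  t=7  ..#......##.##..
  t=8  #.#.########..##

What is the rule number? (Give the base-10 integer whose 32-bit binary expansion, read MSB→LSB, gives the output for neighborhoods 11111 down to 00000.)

2676828251

  ##### -> #   bit 31 = 1  t=1,i=0
  ####. -> .   bit 30 = 0  t=0,i=11
  ###.# -> .   bit 29 = 0  t=2,i=1
  ###.. -> #   bit 28 = 1  t=0,i=12
  ##.## -> #   bit 27 = 1  t=2,i=2
  ##.#. -> #   bit 26 = 1  t=0,i=3
  ##..# -> #   bit 25 = 1  t=4,i=13
  ##... -> #   bit 24 = 1  t=0,i=13
  #.### -> #   bit 23 = 1  t=2,i=3
  #.##. -> .   bit 22 = 0  t=5,i=8
  #.#.# -> .   bit 21 = 0  t=0,i=4
  #.#.. -> .   bit 20 = 0  t=0,i=6
  #..## -> #   bit 19 = 1  t=0,i=8
  #..#. -> #   bit 18 = 1  t=2,i=10
  #...# -> .   bit 17 = 0  t=1,i=10
  #.... -> #   bit 16 = 1  t=0,i=14
  .#### -> .   bit 15 = 0  t=0,i=10
  .###. -> .   bit 14 = 0  t=5,i=13
  .##.# -> #   bit 13 = 1  t=0,i=2
  .##.. -> .   bit 12 = 0  t=3,i=3
  .#.## -> #   bit 11 = 1  t=4,i=8
  .#.#. -> .   bit 10 = 0  t=0,i=5
  .#..# -> .   bit 9 = 0  t=0,i=7
  .#... -> .   bit 8 = 0  t=1,i=9
  ..### -> .   bit 7 = 0  t=0,i=9
  ..##. -> #   bit 6 = 1  t=0,i=1
  ..#.# -> .   bit 5 = 0  t=4,i=7
  ..#.. -> #   bit 4 = 1  t=1,i=8
  ...## -> #   bit 3 = 1  t=0,i=0
  ...#. -> .   bit 2 = 0  t=1,i=7
  ....# -> #   bit 1 = 1  t=0,i=15
  ..... -> #   bit 0 = 1  t=7,i=5
  bits 10011111100011010010100001011011 = 2676828251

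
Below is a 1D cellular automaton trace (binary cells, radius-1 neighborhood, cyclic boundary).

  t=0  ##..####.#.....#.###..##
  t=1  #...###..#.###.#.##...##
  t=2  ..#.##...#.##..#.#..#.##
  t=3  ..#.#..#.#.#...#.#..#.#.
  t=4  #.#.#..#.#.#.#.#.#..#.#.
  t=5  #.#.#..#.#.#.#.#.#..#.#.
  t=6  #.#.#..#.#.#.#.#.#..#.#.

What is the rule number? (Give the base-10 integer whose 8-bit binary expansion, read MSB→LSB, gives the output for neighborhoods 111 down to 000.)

  ###|#  b7=1 t=0,i=0
  ##.|.  b6=0 t=0,i=1
  #.#|.  b5=0 t=0,i=8
  #..|.  b4=0 t=0,i=2
  .##|#  b3=1 t=0,i=4
  .#.|#  b2=1 t=0,i=9
  ..#|.  b1=0 t=0,i=3
  ...|#  b0=1 t=0,i=11
  bits 10001101 = 141

141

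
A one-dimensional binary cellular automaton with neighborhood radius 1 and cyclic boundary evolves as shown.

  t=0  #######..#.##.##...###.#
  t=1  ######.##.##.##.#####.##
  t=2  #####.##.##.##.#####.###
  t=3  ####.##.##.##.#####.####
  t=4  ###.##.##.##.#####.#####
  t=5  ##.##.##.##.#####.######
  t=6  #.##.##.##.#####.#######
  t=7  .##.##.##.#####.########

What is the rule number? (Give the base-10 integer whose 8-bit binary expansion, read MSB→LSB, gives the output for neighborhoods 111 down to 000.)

  ###|#  b7=1 t=0,i=0
  ##.|.  b6=0 t=0,i=6
  #.#|#  b5=1 t=0,i=10
  #..|#  b4=1 t=0,i=7
  .##|#  b3=1 t=0,i=11
  .#.|.  b2=0 t=0,i=9
  ..#|#  b1=1 t=0,i=8
  ...|#  b0=1 t=0,i=17
  bits 10111011 = 187

187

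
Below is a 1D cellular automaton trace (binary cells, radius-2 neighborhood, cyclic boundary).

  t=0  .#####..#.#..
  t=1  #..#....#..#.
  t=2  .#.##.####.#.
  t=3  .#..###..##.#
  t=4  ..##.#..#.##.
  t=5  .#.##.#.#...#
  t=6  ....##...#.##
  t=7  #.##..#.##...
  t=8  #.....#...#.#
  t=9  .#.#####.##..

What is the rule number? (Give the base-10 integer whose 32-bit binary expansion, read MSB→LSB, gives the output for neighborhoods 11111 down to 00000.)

  #####|#  b31=1 t=0,i=3
  ####.|.  b30=0 t=0,i=4
  ###.#|#  b29=1 t=2,i=9
  ###..|.  b28=0 t=0,i=5
  ##.##|#  b27=1 t=2,i=5
  ##.#.|#  b26=1 t=2,i=10
  ##..#|.  b25=0 t=0,i=6
  ##...|#  b24=1 t=4,i=12
  #.###|#  b23=1 t=2,i=6
  #.##.|.  b22=0 t=2,i=3
  #.#.#|.  b21=0 t=3,i=12
  #.#..|.  b20=0 t=0,i=10
  #..##|#  b19=1 t=3,i=3
  #..#.|.  b18=0 t=0,i=7
  #...#|.  b17=0 t=0,i=12
  #....|.  b16=0 t=1,i=5
  .####|.  b15=0 t=0,i=2
  .###.|#  b14=1 t=3,i=5
  .##.#|#  b13=1 t=2,i=4
  .##..|.  b12=0 t=4,i=11
  .#.##|.  b11=0 t=2,i=2
  .#.#.|.  b10=0 t=0,i=9
  .#..#|#  b9=1 t=1,i=1
  .#...|#  b8=1 t=0,i=11
  ..###|.  b7=0 t=0,i=1
  ..##.|.  b6=0 t=3,i=9
  ..#.#|#  b5=1 t=0,i=8
  ..#..|#  b4=1 t=1,i=3
  ...##|#  b3=1 t=0,i=0
  ...#.|#  b2=1 t=1,i=7
  ....#|#  b1=1 t=1,i=6
  .....|#  b0=1 t=8,i=3
  bits 10101101100010000110001100111111 = 2911396671

2911396671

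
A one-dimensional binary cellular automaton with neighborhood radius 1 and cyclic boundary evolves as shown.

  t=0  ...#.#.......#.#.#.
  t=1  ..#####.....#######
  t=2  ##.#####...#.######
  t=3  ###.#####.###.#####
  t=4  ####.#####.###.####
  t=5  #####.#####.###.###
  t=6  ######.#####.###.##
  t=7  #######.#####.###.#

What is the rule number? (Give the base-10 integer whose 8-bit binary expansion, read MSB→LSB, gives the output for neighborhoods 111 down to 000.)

246

  ###|#  b7=1 t=1,i=3
  ##.|#  b6=1 t=1,i=6
  #.#|#  b5=1 t=0,i=4
  #..|#  b4=1 t=0,i=6
  .##|.  b3=0 t=1,i=2
  .#.|#  b2=1 t=0,i=3
  ..#|#  b1=1 t=0,i=2
  ...|.  b0=0 t=0,i=0
  bits 11110110 = 246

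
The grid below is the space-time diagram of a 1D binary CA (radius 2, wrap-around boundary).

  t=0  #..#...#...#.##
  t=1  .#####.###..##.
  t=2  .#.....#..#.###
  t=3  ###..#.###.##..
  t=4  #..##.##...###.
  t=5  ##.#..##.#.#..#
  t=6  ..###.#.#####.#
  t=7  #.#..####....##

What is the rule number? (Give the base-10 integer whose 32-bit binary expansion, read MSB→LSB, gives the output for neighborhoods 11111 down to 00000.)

  #####|.  b31=0 t=1,i=3
  ####.|.  b30=0 t=1,i=4
  ###.#|.  b29=0 t=1,i=5
  ###..|.  b28=0 t=0,i=0
  ##.##|.  b27=0 t=1,i=6
  ##.#.|#  b26=1 t=2,i=0
  ##..#|#  b25=1 t=0,i=1
  ##...|.  b24=0 t=4,i=8
  #.###|#  b23=1 t=0,i=13
  #.##.|#  b22=1 t=3,i=11
  #.#.#|#  b21=1 t=5,i=9
  #.#..|#  b20=1 t=2,i=1
  #..##|.  b19=0 t=1,i=0
  #..#.|#  b18=1 t=0,i=2
  #...#|#  b17=1 t=0,i=5
  #....|.  b16=0 t=2,i=3
  .####|.  b15=0 t=1,i=2
  .###.|.  b14=0 t=0,i=14
  .##.#|.  b13=0 t=4,i=4
  .##..|#  b12=1 t=1,i=13
  .#.##|#  b11=1 t=0,i=12
  .#.#.|#  b10=1 t=5,i=10
  .#..#|#  b9=1 t=2,i=8
  .#...|#  b8=1 t=0,i=4
  ..###|#  b7=1 t=1,i=1
  ..##.|#  b6=1 t=1,i=12
  ..#.#|.  b5=0 t=0,i=11
  ..#..|#  b4=1 t=0,i=3
  ...##|.  b3=0 t=4,i=10
  ...#.|.  b2=0 t=0,i=6
  ....#|#  b1=1 t=2,i=5
  .....|.  b0=0 t=2,i=4
  bits 00000110111101100001111111010010 = 116793298

116793298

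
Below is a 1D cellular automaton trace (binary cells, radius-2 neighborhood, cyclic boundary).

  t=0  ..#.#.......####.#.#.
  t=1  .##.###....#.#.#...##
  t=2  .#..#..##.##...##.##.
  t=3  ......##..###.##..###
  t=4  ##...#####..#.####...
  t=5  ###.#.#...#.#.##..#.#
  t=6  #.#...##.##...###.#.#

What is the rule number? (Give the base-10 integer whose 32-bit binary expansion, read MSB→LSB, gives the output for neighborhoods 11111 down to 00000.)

  #####|.  b31=0 t=4,i=7
  ####.|.  b30=0 t=0,i=14
  ###.#|#  b29=1 t=0,i=15
  ###..|.  b28=0 t=1,i=6
  ##.##|.  b27=0 t=1,i=0
  ##.#.|.  b26=0 t=0,i=16
  ##..#|#  b25=1 t=2,i=20
  ##...|#  b24=1 t=1,i=7
  #.###|#  b23=1 t=1,i=4
  #.##.|#  b22=1 t=1,i=1
  #.#.#|.  b21=0 t=0,i=17
  #.#..|#  b20=1 t=0,i=4
  #..##|#  b19=1 t=2,i=6
  #..#.|.  b18=0 t=2,i=0
  #...#|.  b17=0 t=0,i=0
  #....|#  b16=1 t=0,i=6
  .####|#  b15=1 t=0,i=13
  .###.|.  b14=0 t=1,i=5
  .##.#|.  b13=0 t=1,i=2
  .##..|#  b12=1 t=2,i=11
  .#.##|.  b11=0 t=4,i=13
  .#.#.|.  b10=0 t=0,i=3
  .#..#|.  b9=0 t=2,i=2
  .#...|#  b8=1 t=0,i=5
  ..###|.  b7=0 t=0,i=12
  ..##.|#  b6=1 t=1,i=19
  ..#.#|#  b5=1 t=0,i=2
  ..#..|.  b4=0 t=2,i=1
  ...##|#  b3=1 t=0,i=11
  ...#.|#  b2=1 t=0,i=1
  ....#|.  b1=0 t=0,i=10
  .....|.  b0=0 t=0,i=7
  bits 00100011110110011001000101101100 = 601461100

601461100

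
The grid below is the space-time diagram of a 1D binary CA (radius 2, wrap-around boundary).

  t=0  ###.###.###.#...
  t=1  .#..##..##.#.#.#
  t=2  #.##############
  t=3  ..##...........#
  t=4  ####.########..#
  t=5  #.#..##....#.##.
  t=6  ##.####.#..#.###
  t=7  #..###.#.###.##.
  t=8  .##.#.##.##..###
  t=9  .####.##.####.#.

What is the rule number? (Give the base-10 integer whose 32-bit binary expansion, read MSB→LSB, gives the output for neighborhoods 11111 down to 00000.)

1190000505

  [31] ##### => .  t=2,i=4
  [30] ####. => #  t=2,i=15
  [29] ###.# => .  t=0,i=2
  [28] ###.. => .  t=4,i=12
  [27] ##.## => .  t=0,i=3
  [26] ##.#. => #  t=0,i=11
  [25] ##..# => #  t=1,i=6
  [24] ##... => .  t=3,i=4
  [23] #.### => #  t=0,i=4
  [22] #.##. => #  t=5,i=13
  [21] #.#.# => #  t=1,i=11
  [20] #.#.. => .  t=0,i=12
  [19] #..## => #  t=1,i=3
  [18] #..#. => #  t=6,i=10
  [17] #...# => .  t=0,i=14
  [16] #.... => #  t=3,i=5
  [15] .#### => #  t=2,i=3
  [14] .###. => #  t=0,i=1
  [13] .##.# => #  t=1,i=9
  [12] .##.. => #  t=1,i=5
  [11] .#.## => .  t=5,i=12
  [10] .#.#. => #  t=1,i=0
  [9] .#..# => #  t=1,i=2
  [8] .#... => #  t=0,i=13
  [7] ..### => .  t=0,i=0
  [6] ..##. => #  t=1,i=4
  [5] ..#.# => #  t=5,i=11
  [4] ..#.. => #  t=3,i=15
  [3] ...## => #  t=0,i=15
  [2] ...#. => .  t=3,i=14
  [1] ....# => .  t=3,i=13
  [0] ..... => #  t=3,i=6
  bits 01000110111011011111011101111001 = 1190000505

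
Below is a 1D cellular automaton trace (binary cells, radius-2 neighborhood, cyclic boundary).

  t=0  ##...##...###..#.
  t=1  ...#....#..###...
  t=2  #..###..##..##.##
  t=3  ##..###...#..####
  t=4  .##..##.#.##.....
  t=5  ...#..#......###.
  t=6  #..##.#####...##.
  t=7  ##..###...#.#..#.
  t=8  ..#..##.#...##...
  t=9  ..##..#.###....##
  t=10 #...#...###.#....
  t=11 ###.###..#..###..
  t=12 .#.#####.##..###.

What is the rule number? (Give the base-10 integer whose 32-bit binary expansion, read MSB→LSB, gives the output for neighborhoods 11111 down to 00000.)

  #####|.  b31=0 t=3,i=15
  ####.|.  b30=0 t=3,i=0
  ###.#|.  b29=0 t=10,i=10
  ###..|#  b28=1 t=0,i=12
  ##.##|#  b27=1 t=2,i=14
  ##.#.|.  b26=0 t=4,i=7
  ##..#|#  b25=1 t=0,i=13
  ##...|.  b24=0 t=0,i=2
  #.###|#  b23=1 t=2,i=15
  #.##.|.  b22=0 t=0,i=0
  #.#.#|.  b21=0 t=4,i=8
  #.#..|#  b20=1 t=6,i=0
  #..##|.  b19=0 t=1,i=10
  #..#.|.  b18=0 t=0,i=14
  #...#|#  b17=1 t=0,i=3
  #....|#  b16=1 t=1,i=5
  .####|.  b15=0 t=3,i=14
  .###.|#  b14=1 t=0,i=11
  .##.#|#  b13=1 t=2,i=13
  .##..|.  b12=0 t=0,i=1
  .#.##|.  b11=0 t=0,i=16
  .#.#.|.  b10=0 t=7,i=11
  .#..#|#  b9=1 t=1,i=9
  .#...|#  b8=1 t=1,i=4
  ..###|.  b7=0 t=0,i=10
  ..##.|.  b6=0 t=0,i=5
  ..#.#|.  b5=0 t=0,i=15
  ..#..|#  b4=1 t=1,i=3
  ...##|.  b3=0 t=0,i=4
  ...#.|.  b2=0 t=1,i=2
  ....#|.  b1=0 t=1,i=1
  .....|#  b0=1 t=1,i=0
  bits 00011010100100110110001100010001 = 445866769

445866769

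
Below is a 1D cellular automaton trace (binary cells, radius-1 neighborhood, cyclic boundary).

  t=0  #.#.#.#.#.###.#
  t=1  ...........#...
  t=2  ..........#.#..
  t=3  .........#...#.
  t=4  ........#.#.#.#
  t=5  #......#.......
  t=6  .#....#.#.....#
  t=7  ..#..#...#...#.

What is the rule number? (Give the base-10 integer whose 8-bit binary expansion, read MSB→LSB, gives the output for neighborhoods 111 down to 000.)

  ###|#  b7=1 t=0,i=11
  ##.|.  b6=0 t=0,i=0
  #.#|.  b5=0 t=0,i=1
  #..|#  b4=1 t=1,i=12
  .##|.  b3=0 t=0,i=10
  .#.|.  b2=0 t=0,i=2
  ..#|#  b1=1 t=1,i=10
  ...|.  b0=0 t=1,i=0
  bits 10010010 = 146

146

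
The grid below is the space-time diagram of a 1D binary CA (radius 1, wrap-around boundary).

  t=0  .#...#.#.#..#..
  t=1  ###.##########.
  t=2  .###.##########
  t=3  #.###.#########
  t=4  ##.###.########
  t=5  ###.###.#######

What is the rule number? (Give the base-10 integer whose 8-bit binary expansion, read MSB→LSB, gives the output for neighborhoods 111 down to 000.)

  [7] ### => #  t=1,i=1
  [6] ##. => #  t=1,i=2
  [5] #.# => #  t=0,i=6
  [4] #.. => #  t=0,i=2
  [3] .## => .  t=1,i=0
  [2] .#. => #  t=0,i=1
  [1] ..# => #  t=0,i=0
  [0] ... => .  t=0,i=3
  bits 11110110 = 246

246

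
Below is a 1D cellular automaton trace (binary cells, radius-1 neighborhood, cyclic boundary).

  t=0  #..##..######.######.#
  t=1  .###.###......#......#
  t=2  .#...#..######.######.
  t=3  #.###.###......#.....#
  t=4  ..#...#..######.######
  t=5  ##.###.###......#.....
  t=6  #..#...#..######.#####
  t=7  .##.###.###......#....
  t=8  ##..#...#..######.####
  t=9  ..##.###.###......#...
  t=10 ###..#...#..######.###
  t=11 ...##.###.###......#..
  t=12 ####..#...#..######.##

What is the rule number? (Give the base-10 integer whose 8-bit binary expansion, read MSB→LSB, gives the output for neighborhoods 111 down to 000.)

  nb ###: next=.  (t=0,i=8, bit7=0)
  nb ##.: next=.  (t=0,i=0, bit6=0)
  nb #.#: next=.  (t=0,i=13, bit5=0)
  nb #..: next=#  (t=0,i=1, bit4=1)
  nb .##: next=#  (t=0,i=3, bit3=1)
  nb .#.: next=.  (t=1,i=14, bit2=0)
  nb ..#: next=#  (t=0,i=2, bit1=1)
  nb ...: next=#  (t=1,i=9, bit0=1)
  bits 00011011 = 27

27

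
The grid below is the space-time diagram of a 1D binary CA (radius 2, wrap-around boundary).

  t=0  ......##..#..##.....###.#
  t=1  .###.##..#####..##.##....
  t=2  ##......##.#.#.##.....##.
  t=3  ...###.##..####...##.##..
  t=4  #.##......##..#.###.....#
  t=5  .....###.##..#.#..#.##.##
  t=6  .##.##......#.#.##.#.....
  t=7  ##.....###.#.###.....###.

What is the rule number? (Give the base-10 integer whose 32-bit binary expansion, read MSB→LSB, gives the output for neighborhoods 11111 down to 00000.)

  nb #####: next=#  (t=1,i=11, bit31=1)
  nb ####.: next=.  (t=1,i=12, bit30=0)
  nb ###.#: next=.  (t=0,i=22, bit29=0)
  nb ###..: next=#  (t=1,i=13, bit28=1)
  nb ##.##: next=.  (t=1,i=4, bit27=0)
  nb ##.#.: next=.  (t=0,i=23, bit26=0)
  nb ##..#: next=.  (t=0,i=8, bit25=0)
  nb ##...: next=.  (t=0,i=15, bit24=0)
  nb #.###: next=.  (t=4,i=16, bit23=0)
  nb #.##.: next=.  (t=1,i=5, bit22=0)
  nb #.#.#: next=#  (t=2,i=11, bit21=1)
  nb #.#..: next=.  (t=0,i=24, bit20=0)
  nb #..##: next=#  (t=0,i=12, bit19=1)
  nb #..#.: next=#  (t=0,i=9, bit18=1)
  nb #...#: next=#  (t=3,i=16, bit17=1)
  nb #....: next=#  (t=0,i=1, bit16=1)
  nb .####: next=.  (t=1,i=10, bit15=0)
  nb .###.: next=.  (t=0,i=21, bit14=0)
  nb .##.#: next=.  (t=1,i=17, bit13=0)
  nb .##..: next=.  (t=0,i=7, bit12=0)
  nb .#.##: next=#  (t=2,i=14, bit11=1)
  nb .#.#.: next=#  (t=2,i=12, bit10=1)
  nb .#..#: next=#  (t=0,i=11, bit9=1)
  nb .#...: next=.  (t=0,i=0, bit8=0)
  nb ..###: next=#  (t=0,i=20, bit7=1)
  nb ..##.: next=#  (t=0,i=6, bit6=1)
  nb ..#.#: next=.  (t=4,i=14, bit5=0)
  nb ..#..: next=#  (t=0,i=10, bit4=1)
  nb ...##: next=#  (t=0,i=5, bit3=1)
  nb ...#.: next=#  (t=6,i=11, bit2=1)
  nb ....#: next=.  (t=0,i=4, bit1=0)
  nb .....: next=#  (t=0,i=2, bit0=1)
  bits 10010000001011110000111011011101 = 2419003101

2419003101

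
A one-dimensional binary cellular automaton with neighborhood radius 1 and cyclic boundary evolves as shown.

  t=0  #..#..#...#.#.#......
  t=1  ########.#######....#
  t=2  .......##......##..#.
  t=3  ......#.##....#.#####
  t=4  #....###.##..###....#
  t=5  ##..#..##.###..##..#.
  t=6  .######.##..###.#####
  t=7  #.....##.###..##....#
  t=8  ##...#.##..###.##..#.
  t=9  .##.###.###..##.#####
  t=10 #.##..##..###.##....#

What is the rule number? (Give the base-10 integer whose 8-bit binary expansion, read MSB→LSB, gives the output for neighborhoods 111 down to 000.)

118

  [7] ### => .  t=1,i=0
  [6] ##. => #  t=1,i=7
  [5] #.# => #  t=0,i=11
  [4] #.. => #  t=0,i=1
  [3] .## => .  t=1,i=9
  [2] .#. => #  t=0,i=0
  [1] ..# => #  t=0,i=2
  [0] ... => .  t=0,i=8
  bits 01110110 = 118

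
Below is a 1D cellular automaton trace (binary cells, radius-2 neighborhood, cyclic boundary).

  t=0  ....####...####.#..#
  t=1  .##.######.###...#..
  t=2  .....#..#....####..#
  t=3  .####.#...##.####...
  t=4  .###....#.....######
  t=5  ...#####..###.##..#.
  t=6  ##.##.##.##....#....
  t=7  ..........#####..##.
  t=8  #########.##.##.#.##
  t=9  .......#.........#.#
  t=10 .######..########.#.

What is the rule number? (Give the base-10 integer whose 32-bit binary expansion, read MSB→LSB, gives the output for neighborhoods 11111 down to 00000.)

  #####|.  b31=0 t=1,i=6
  ####.|#  b30=1 t=0,i=6
  ###.#|.  b29=0 t=0,i=14
  ###..|#  b28=1 t=0,i=7
  ##.##|.  b27=0 t=1,i=3
  ##.#.|.  b26=0 t=0,i=15
  ##..#|.  b25=0 t=2,i=17
  ##...|#  b24=1 t=0,i=8
  #.###|.  b23=0 t=1,i=4
  #.##.|.  b22=0 t=5,i=14
  #.#.#|.  b21=0 t=8,i=16
  #.#..|.  b20=0 t=0,i=16
  #..##|#  b19=1 t=5,i=9
  #..#.|.  b18=0 t=0,i=18
  #...#|#  b17=1 t=0,i=9
  #....|#  b16=1 t=0,i=1
  .####|#  b15=1 t=0,i=5
  .###.|.  b14=0 t=1,i=12
  .##.#|.  b13=0 t=1,i=2
  .##..|#  b12=1 t=5,i=15
  .#.##|#  b11=1 t=8,i=17
  .#.#.|#  b10=1 t=9,i=18
  .#..#|#  b9=1 t=0,i=17
  .#...|.  b8=0 t=0,i=0
  ..###|#  b7=1 t=0,i=4
  ..##.|.  b6=0 t=1,i=1
  ..#.#|.  b5=0 t=9,i=17
  ..#..|.  b4=0 t=0,i=19
  ...##|.  b3=0 t=0,i=3
  ...#.|#  b2=1 t=1,i=16
  ....#|#  b1=1 t=0,i=2
  .....|#  b0=1 t=2,i=2
  bits 01010001000010111001111010000111 = 1359715975

1359715975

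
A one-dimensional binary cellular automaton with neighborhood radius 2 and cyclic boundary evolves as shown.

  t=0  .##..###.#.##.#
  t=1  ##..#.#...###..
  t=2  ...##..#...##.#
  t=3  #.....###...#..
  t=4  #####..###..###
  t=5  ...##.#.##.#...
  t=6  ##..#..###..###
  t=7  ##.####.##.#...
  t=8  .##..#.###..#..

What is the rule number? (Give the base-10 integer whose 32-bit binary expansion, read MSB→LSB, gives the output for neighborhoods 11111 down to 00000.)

  [31] ##### => .  t=4,i=0
  [30] ####. => #  t=4,i=3
  [29] ###.# => .  t=0,i=7
  [28] ###.. => #  t=1,i=12
  [27] ##.## => #  t=7,i=2
  [26] ##.#. => .  t=0,i=8
  [25] ##..# => .  t=0,i=3
  [24] ##... => #  t=3,i=9
  [23] #.### => .  t=7,i=3
  [22] #.##. => #  t=0,i=1
  [21] #.#.# => .  t=0,i=9
  [20] #.#.. => .  t=1,i=6
  [19] #..## => #  t=0,i=4
  [18] #..#. => #  t=1,i=3
  [17] #...# => .  t=1,i=8
  [16] #.... => #  t=3,i=2
  [15] .#### => .  t=4,i=13
  [14] .###. => #  t=0,i=6
  [13] .##.# => #  t=0,i=12
  [12] .##.. => .  t=0,i=2
  [11] .#.## => #  t=0,i=0
  [10] .#.#. => .  t=1,i=5
  [9] .#..# => #  t=3,i=13
  [8] .#... => #  t=1,i=7
  [7] ..### => .  t=0,i=5
  [6] ..##. => .  t=1,i=0
  [5] ..#.# => #  t=1,i=4
  [4] ..#.. => #  t=2,i=7
  [3] ...## => .  t=1,i=9
  [2] ...#. => .  t=3,i=11
  [1] ....# => #  t=3,i=4
  [0] ..... => #  t=3,i=3
  bits 01011001010011010110101100110011 = 1498245939

1498245939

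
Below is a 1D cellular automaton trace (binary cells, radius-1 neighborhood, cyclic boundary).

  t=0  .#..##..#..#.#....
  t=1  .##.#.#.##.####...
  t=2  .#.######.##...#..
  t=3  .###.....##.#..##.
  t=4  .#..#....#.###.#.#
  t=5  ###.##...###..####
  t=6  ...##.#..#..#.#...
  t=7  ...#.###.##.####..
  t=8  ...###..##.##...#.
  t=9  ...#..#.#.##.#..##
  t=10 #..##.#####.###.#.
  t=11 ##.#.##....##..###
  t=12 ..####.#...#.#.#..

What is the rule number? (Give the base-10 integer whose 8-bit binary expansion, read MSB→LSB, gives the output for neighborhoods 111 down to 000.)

  ###|.  b7=0 t=1,i=12
  ##.|.  b6=0 t=0,i=5
  #.#|#  b5=1 t=0,i=12
  #..|#  b4=1 t=0,i=2
  .##|#  b3=1 t=0,i=4
  .#.|#  b2=1 t=0,i=1
  ..#|.  b1=0 t=0,i=0
  ...|.  b0=0 t=0,i=15
  bits 00111100 = 60

60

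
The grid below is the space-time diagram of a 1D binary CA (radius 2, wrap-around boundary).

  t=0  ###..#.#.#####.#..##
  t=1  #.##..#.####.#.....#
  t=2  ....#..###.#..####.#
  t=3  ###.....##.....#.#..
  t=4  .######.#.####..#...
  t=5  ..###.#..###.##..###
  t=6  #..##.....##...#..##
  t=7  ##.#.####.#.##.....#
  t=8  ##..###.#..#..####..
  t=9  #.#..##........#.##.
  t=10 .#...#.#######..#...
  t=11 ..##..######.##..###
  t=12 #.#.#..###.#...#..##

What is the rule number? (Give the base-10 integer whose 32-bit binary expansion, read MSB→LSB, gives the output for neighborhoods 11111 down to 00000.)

  #####|#  b31=1 t=0,i=0
  ####.|.  b30=0 t=0,i=1
  ###.#|#  b29=1 t=0,i=13
  ###..|#  b28=1 t=0,i=2
  ##.##|.  b27=0 t=1,i=1
  ##.#.|.  b26=0 t=0,i=14
  ##..#|#  b25=1 t=0,i=3
  ##...|#  b24=1 t=3,i=3
  #.###|#  b23=1 t=0,i=9
  #.##.|.  b22=0 t=1,i=2
  #.#.#|.  b21=0 t=0,i=7
  #.#..|.  b20=0 t=0,i=15
  #..##|.  b19=0 t=0,i=17
  #..#.|.  b18=0 t=0,i=4
  #...#|#  b17=1 t=6,i=13
  #....|#  b16=1 t=1,i=15
  .####|#  b15=1 t=0,i=10
  .###.|#  b14=1 t=2,i=8
  .##.#|.  b13=0 t=1,i=0
  .##..|.  b12=0 t=1,i=3
  .#.##|#  b11=1 t=0,i=8
  .#.#.|#  b10=1 t=0,i=6
  .#..#|.  b9=0 t=0,i=16
  .#...|#  b8=1 t=1,i=14
  ..###|.  b7=0 t=0,i=18
  ..##.|#  b6=1 t=1,i=19
  ..#.#|.  b5=0 t=0,i=5
  ..#..|.  b4=0 t=2,i=4
  ...##|.  b3=0 t=1,i=18
  ...#.|.  b2=0 t=2,i=3
  ....#|#  b1=1 t=1,i=17
  .....|#  b0=1 t=1,i=16
  bits 10110011100000111100110101000011 = 3011759427

3011759427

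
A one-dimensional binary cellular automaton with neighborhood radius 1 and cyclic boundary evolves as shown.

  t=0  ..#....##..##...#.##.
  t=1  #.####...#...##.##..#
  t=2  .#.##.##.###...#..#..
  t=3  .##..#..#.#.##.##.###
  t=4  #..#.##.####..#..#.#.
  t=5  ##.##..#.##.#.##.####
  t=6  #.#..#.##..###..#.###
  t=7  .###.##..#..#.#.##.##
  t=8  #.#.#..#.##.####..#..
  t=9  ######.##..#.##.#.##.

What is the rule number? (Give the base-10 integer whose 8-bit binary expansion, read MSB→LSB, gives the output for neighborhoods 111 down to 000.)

181

  [7] ### => #  t=1,i=3
  [6] ##. => .  t=0,i=8
  [5] #.# => #  t=0,i=17
  [4] #.. => #  t=0,i=3
  [3] .## => .  t=0,i=7
  [2] .#. => #  t=0,i=2
  [1] ..# => .  t=0,i=1
  [0] ... => #  t=0,i=0
  bits 10110101 = 181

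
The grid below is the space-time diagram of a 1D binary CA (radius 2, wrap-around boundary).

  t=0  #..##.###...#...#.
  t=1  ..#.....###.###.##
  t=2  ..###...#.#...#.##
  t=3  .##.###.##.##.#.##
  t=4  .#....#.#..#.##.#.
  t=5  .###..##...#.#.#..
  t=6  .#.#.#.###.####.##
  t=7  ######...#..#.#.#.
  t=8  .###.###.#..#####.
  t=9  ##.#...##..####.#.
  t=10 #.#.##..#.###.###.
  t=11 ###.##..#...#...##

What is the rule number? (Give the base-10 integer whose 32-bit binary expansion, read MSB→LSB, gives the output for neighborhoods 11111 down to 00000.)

  [31] ##### => #  t=7,i=2
  [30] ####. => .  t=6,i=13
  [29] ###.# => #  t=1,i=10
  [28] ###.. => #  t=0,i=8
  [27] ##.## => .  t=0,i=5
  [26] ##.#. => #  t=3,i=13
  [25] ##..# => .  t=1,i=0
  [24] ##... => #  t=0,i=9
  [23] #.### => .  t=0,i=6
  [22] #.##. => #  t=1,i=16
  [21] #.#.# => #  t=3,i=14
  [20] #.#.. => .  t=0,i=0
  [19] #..## => #  t=0,i=2
  [18] #..#. => .  t=1,i=1
  [17] #...# => #  t=0,i=10
  [16] #.... => #  t=1,i=4
  [15] .#### => #  t=6,i=12
  [14] .###. => .  t=0,i=7
  [13] .##.# => .  t=0,i=4
  [12] .##.. => #  t=1,i=17
  [11] .#.## => .  t=2,i=15
  [10] .#.#. => #  t=0,i=17
  [9] .#..# => .  t=0,i=1
  [8] .#... => #  t=0,i=13
  [7] ..### => #  t=1,i=8
  [6] ..##. => .  t=0,i=3
  [5] ..#.# => #  t=0,i=16
  [4] ..#.. => #  t=0,i=12
  [3] ...## => .  t=1,i=7
  [2] ...#. => .  t=0,i=11
  [1] ....# => .  t=1,i=6
  [0] ..... => .  t=1,i=5
  bits 10110101011010111001010110110000 = 3043726768

3043726768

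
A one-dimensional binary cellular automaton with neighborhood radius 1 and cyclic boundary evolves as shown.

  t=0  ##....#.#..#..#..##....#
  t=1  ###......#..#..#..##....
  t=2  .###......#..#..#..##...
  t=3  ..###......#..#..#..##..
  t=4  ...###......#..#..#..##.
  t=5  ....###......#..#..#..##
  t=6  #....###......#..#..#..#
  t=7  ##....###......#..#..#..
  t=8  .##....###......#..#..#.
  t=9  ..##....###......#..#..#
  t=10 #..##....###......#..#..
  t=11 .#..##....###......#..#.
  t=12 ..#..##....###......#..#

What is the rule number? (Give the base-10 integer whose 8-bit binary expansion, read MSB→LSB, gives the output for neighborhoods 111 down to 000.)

  ###|#  b7=1 t=0,i=0
  ##.|#  b6=1 t=0,i=1
  #.#|.  b5=0 t=0,i=7
  #..|#  b4=1 t=0,i=2
  .##|.  b3=0 t=0,i=17
  .#.|.  b2=0 t=0,i=6
  ..#|.  b1=0 t=0,i=5
  ...|.  b0=0 t=0,i=3
  bits 11010000 = 208

208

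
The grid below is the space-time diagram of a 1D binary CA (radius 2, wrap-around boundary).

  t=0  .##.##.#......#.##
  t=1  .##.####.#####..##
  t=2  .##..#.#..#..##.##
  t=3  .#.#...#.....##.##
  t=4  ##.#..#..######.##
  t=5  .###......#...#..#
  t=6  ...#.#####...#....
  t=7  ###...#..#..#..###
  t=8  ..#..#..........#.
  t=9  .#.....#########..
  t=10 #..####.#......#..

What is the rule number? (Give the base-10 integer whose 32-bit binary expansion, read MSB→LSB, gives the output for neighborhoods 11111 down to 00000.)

913416271

  #####|.  b31=0 t=1,i=11
  ####.|.  b30=0 t=1,i=6
  ###.#|#  b29=1 t=1,i=7
  ###..|#  b28=1 t=1,i=13
  ##.##|.  b27=0 t=0,i=0
  ##.#.|#  b26=1 t=0,i=6
  ##..#|#  b25=1 t=1,i=14
  ##...|.  b24=0 t=5,i=4
  #.###|.  b23=0 t=1,i=4
  #.##.|#  b22=1 t=0,i=1
  #.#.#|#  b21=1 t=3,i=1
  #.#..|#  b20=1 t=0,i=7
  #..##|.  b19=0 t=1,i=15
  #..#.|.  b18=0 t=2,i=4
  #...#|.  b17=0 t=3,i=5
  #....|#  b16=1 t=0,i=9
  .####|#  b15=1 t=1,i=5
  .###.|.  b14=0 t=5,i=2
  .##.#|#  b13=1 t=0,i=2
  .##..|.  b12=0 t=2,i=2
  .#.##|.  b11=0 t=0,i=15
  .#.#.|.  b10=0 t=2,i=6
  .#..#|.  b9=0 t=2,i=8
  .#...|.  b8=0 t=0,i=8
  ..###|.  b7=0 t=4,i=9
  ..##.|#  b6=1 t=1,i=16
  ..#.#|.  b5=0 t=0,i=14
  ..#..|.  b4=0 t=2,i=10
  ...##|#  b3=1 t=3,i=12
  ...#.|#  b2=1 t=0,i=13
  ....#|#  b1=1 t=0,i=12
  .....|#  b0=1 t=0,i=10
  bits 00110110011100011010000001001111 = 913416271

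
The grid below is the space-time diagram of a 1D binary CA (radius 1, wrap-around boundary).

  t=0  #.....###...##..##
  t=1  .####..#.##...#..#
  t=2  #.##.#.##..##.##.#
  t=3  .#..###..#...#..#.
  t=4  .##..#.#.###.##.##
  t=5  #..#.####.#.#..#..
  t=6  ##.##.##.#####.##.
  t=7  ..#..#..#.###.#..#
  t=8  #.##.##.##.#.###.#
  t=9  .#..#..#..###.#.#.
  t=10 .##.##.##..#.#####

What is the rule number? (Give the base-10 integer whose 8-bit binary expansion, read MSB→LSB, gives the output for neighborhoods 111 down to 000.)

  ### -> #   bit 7 = 1  t=0,i=7
  ##. -> .   bit 6 = 0  t=0,i=0
  #.# -> #   bit 5 = 1  t=1,i=0
  #.. -> #   bit 4 = 1  t=0,i=1
  .## -> .   bit 3 = 0  t=0,i=6
  .#. -> #   bit 2 = 1  t=1,i=7
  ..# -> .   bit 1 = 0  t=0,i=5
  ... -> #   bit 0 = 1  t=0,i=2
  bits 10110101 = 181

181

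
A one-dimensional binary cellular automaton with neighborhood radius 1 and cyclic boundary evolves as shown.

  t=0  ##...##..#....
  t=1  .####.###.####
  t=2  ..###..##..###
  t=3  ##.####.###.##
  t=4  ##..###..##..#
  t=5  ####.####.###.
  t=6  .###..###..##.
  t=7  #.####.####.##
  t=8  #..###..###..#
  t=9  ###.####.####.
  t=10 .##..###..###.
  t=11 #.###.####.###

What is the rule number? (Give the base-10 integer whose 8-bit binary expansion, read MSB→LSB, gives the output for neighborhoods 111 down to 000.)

  ### -> #   bit 7 = 1  t=1,i=2
  ##. -> #   bit 6 = 1  t=0,i=1
  #.# -> .   bit 5 = 0  t=1,i=0
  #.. -> #   bit 4 = 1  t=0,i=2
  .## -> .   bit 3 = 0  t=0,i=0
  .#. -> .   bit 2 = 0  t=0,i=9
  ..# -> #   bit 1 = 1  t=0,i=4
  ... -> #   bit 0 = 1  t=0,i=3
  bits 11010011 = 211

211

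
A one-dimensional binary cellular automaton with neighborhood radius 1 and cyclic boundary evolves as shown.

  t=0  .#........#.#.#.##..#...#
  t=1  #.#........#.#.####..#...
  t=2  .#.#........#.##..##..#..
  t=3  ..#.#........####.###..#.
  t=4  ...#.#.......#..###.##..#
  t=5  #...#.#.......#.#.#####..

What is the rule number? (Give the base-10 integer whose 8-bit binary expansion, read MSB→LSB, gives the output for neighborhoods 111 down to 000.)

120

  [7] ### => .  t=1,i=16
  [6] ##. => #  t=0,i=17
  [5] #.# => #  t=0,i=0
  [4] #.. => #  t=0,i=2
  [3] .## => #  t=0,i=16
  [2] .#. => .  t=0,i=1
  [1] ..# => .  t=0,i=9
  [0] ... => .  t=0,i=3
  bits 01111000 = 120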